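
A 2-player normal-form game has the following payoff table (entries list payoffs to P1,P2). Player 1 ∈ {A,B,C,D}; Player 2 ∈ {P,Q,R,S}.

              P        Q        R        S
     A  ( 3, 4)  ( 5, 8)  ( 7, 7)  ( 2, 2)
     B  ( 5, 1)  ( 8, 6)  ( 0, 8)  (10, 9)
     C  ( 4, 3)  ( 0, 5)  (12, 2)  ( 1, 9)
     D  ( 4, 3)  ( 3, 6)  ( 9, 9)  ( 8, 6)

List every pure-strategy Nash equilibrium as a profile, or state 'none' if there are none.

NE set: (B,S)

(A,P): not NE [P1→B gives 5>3; P2→Q gives 8>4]
(A,Q): not NE [P1→B gives 8>5]
(A,R): not NE [P1→C gives 12>7; P2→Q gives 8>7]
(A,S): not NE [P1→B gives 10>2; P2→Q gives 8>2]
(B,P): not NE [P2→S gives 9>1]
(B,Q): not NE [P2→S gives 9>6]
(B,R): not NE [P1→C gives 12>0; P2→S gives 9>8]
(B,S): NE
(C,P): not NE [P1→B gives 5>4; P2→S gives 9>3]
(C,Q): not NE [P1→B gives 8>0; P2→S gives 9>5]
(C,R): not NE [P2→S gives 9>2]
(C,S): not NE [P1→B gives 10>1]
(D,P): not NE [P1→B gives 5>4; P2→R gives 9>3]
(D,Q): not NE [P1→B gives 8>3; P2→R gives 9>6]
(D,R): not NE [P1→C gives 12>9]
(D,S): not NE [P1→B gives 10>8; P2→R gives 9>6]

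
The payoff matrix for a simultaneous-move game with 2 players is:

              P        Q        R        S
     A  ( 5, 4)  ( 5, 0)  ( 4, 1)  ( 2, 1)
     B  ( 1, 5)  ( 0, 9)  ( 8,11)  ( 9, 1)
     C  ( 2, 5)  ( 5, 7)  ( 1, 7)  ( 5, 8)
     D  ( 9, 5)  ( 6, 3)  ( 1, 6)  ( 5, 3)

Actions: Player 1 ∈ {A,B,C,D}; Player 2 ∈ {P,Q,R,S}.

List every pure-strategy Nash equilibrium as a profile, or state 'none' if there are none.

(A,P): not NE [P1→D gives 9>5]
(A,Q): not NE [P1→D gives 6>5; P2→P gives 4>0]
(A,R): not NE [P1→B gives 8>4; P2→P gives 4>1]
(A,S): not NE [P1→B gives 9>2; P2→P gives 4>1]
(B,P): not NE [P1→D gives 9>1; P2→R gives 11>5]
(B,Q): not NE [P1→D gives 6>0; P2→R gives 11>9]
(B,R): NE
(B,S): not NE [P2→R gives 11>1]
(C,P): not NE [P1→D gives 9>2; P2→S gives 8>5]
(C,Q): not NE [P1→D gives 6>5; P2→S gives 8>7]
(C,R): not NE [P1→B gives 8>1; P2→S gives 8>7]
(C,S): not NE [P1→B gives 9>5]
(D,P): not NE [P2→R gives 6>5]
(D,Q): not NE [P2→R gives 6>3]
(D,R): not NE [P1→B gives 8>1]
(D,S): not NE [P1→B gives 9>5; P2→R gives 6>3]

NE set: (B,R)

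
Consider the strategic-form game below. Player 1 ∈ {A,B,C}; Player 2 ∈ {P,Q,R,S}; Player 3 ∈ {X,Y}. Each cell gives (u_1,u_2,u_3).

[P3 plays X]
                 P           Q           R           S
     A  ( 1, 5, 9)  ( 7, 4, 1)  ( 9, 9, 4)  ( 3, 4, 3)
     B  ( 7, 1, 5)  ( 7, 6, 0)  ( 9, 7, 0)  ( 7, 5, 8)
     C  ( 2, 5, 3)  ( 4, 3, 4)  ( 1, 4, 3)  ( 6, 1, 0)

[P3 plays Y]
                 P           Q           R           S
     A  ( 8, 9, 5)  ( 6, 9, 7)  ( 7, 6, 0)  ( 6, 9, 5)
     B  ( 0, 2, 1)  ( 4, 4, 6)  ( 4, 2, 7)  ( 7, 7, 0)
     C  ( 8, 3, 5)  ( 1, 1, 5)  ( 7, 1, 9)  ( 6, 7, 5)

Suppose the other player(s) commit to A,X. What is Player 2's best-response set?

u_2(P vs A,X) = 5
u_2(Q vs A,X) = 4
u_2(R vs A,X) = 9
u_2(S vs A,X) = 4
max payoff 9 at {R}

P2 best: {R}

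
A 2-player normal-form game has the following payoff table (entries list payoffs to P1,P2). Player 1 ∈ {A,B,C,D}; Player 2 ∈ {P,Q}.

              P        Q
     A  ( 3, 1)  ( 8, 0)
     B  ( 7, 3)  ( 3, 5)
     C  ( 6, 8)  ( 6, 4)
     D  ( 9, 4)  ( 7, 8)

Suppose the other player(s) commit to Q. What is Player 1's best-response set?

u_1(A vs Q) = 8
u_1(B vs Q) = 3
u_1(C vs Q) = 6
u_1(D vs Q) = 7
max payoff 8 at {A}

P1 best: {A}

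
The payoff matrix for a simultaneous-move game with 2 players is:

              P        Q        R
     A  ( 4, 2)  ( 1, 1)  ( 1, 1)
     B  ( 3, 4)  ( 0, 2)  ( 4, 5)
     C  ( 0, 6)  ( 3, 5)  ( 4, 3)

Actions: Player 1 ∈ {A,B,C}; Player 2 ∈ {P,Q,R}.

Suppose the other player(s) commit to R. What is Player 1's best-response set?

u_1(A vs R) = 1
u_1(B vs R) = 4
u_1(C vs R) = 4
max payoff 4 at {B,C}

BR_1 = {B,C}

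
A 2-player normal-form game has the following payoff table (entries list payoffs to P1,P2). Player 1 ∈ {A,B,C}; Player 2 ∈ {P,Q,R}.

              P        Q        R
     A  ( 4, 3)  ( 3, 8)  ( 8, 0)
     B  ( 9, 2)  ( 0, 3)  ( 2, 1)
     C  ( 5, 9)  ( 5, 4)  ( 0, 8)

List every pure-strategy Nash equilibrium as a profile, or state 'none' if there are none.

PSNE: ∅

(A,P): not NE [P1→B gives 9>4; P2→Q gives 8>3]
(A,Q): not NE [P1→C gives 5>3]
(A,R): not NE [P2→Q gives 8>0]
(B,P): not NE [P2→Q gives 3>2]
(B,Q): not NE [P1→C gives 5>0]
(B,R): not NE [P1→A gives 8>2; P2→Q gives 3>1]
(C,P): not NE [P1→B gives 9>5]
(C,Q): not NE [P2→P gives 9>4]
(C,R): not NE [P1→A gives 8>0; P2→P gives 9>8]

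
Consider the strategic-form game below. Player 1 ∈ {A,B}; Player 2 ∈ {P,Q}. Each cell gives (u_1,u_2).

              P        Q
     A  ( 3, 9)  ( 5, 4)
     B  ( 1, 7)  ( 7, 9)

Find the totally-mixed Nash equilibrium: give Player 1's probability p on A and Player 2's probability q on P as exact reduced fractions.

P1 mixes 2/7 on A; P2 mixes 1/2 on P

P1 indiff ⇒ q·3+(1-q)·5 = q·1+(1-q)·7 ⇒ q(2) = (1-q)(2) ⇒ q = 1/2
P2 indiff ⇒ p·9+(1-p)·7 = p·4+(1-p)·9 ⇒ p(5) = (1-p)(2) ⇒ p = 2/7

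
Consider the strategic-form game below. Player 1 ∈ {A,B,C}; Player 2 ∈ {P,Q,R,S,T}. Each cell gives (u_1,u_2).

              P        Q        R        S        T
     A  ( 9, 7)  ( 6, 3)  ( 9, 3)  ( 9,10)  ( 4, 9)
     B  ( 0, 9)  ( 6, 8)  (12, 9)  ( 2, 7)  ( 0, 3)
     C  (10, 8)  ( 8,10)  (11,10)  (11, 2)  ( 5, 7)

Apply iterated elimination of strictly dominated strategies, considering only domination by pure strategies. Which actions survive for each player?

Remaining: P1:{B,C} P2:{P,Q,R}

P1 drop A (C beats it: P:10>9 Q:8>6 R:11>9 S:11>9 T:5>4)
P2 drop S (P beats it: B:9>7 C:8>2)
P2 drop T (P beats it: B:9>3 C:8>7)
P1→{B,C} P2→{P,Q,R}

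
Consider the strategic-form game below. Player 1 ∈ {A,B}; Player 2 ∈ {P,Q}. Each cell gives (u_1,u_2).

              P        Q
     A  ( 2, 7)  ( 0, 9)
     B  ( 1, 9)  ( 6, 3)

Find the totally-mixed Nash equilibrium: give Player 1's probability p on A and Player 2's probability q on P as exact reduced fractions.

P1 indiff ⇒ q·2+(1-q)·0 = q·1+(1-q)·6 ⇒ q(1) = (1-q)(6) ⇒ q = 6/7
P2 indiff ⇒ p·7+(1-p)·9 = p·9+(1-p)·3 ⇒ p(-2) = (1-p)(-6) ⇒ p = 3/4

P1 mixes 3/4 on A; P2 mixes 6/7 on P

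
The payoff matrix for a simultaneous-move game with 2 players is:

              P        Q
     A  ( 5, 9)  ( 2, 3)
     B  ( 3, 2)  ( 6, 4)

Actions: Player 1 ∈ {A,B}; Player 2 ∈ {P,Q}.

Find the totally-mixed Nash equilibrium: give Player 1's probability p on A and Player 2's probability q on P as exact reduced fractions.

p=1/4, q=2/3

P1 indiff ⇒ q·5+(1-q)·2 = q·3+(1-q)·6 ⇒ q(2) = (1-q)(4) ⇒ q = 2/3
P2 indiff ⇒ p·9+(1-p)·2 = p·3+(1-p)·4 ⇒ p(6) = (1-p)(2) ⇒ p = 1/4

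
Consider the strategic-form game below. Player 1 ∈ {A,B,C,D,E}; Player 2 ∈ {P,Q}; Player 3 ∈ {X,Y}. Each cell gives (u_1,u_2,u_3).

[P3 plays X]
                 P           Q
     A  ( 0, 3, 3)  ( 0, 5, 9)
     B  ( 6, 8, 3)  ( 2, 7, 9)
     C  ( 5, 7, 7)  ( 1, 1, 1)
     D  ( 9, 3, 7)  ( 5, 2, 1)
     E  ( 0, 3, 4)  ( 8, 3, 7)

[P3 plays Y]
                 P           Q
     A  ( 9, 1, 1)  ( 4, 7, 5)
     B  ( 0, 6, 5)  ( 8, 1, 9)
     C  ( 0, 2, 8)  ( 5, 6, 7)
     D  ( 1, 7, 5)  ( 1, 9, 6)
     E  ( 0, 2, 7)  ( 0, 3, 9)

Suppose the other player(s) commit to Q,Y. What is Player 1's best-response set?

P1 best: {B}

u_1(A vs Q,Y) = 4
u_1(B vs Q,Y) = 8
u_1(C vs Q,Y) = 5
u_1(D vs Q,Y) = 1
u_1(E vs Q,Y) = 0
max payoff 8 at {B}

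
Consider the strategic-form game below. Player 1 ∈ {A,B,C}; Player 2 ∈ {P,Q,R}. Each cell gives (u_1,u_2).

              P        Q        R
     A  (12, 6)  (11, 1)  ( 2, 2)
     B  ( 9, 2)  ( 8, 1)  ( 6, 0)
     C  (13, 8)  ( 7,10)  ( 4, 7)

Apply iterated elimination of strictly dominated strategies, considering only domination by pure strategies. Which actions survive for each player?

IESDS → P1:{A,C} P2:{P,Q}

P2 drop R (P beats it: A:6>2 B:2>0 C:8>7)
P1 drop B (A beats it: P:12>9 Q:11>8)
P1→{A,C} P2→{P,Q}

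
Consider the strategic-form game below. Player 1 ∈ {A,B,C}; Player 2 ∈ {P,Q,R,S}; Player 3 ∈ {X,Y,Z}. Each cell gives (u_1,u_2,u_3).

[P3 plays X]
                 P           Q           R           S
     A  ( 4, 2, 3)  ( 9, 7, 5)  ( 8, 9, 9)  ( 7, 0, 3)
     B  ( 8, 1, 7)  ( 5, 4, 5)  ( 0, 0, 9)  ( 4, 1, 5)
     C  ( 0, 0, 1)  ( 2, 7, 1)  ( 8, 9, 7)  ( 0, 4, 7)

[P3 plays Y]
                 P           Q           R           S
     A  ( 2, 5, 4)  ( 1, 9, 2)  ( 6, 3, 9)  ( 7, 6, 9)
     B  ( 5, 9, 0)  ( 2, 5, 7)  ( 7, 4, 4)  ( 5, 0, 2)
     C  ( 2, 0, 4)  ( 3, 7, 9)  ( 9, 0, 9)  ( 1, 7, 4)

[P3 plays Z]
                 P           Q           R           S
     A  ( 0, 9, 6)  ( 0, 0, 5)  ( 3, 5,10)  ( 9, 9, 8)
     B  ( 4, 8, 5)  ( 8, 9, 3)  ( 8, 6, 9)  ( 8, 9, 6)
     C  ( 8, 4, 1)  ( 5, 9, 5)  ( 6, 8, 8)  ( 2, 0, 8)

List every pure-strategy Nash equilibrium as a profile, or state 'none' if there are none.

PSNE = {(C,Q,Y)}

(A,P,X): not NE [P1→B gives 8>4; P2→R gives 9>2; P3→Z gives 6>3]
(A,P,Y): not NE [P1→B gives 5>2; P2→Q gives 9>5; P3→Z gives 6>4]
(A,P,Z): not NE [P1→C gives 8>0]
(A,Q,X): not NE [P2→R gives 9>7]
(A,Q,Y): not NE [P1→C gives 3>1; P3→Z gives 5>2]
(A,Q,Z): not NE [P1→B gives 8>0; P2→S gives 9>0]
(A,R,X): not NE [P3→Z gives 10>9]
(A,R,Y): not NE [P1→C gives 9>6; P2→Q gives 9>3; P3→Z gives 10>9]
(A,R,Z): not NE [P1→B gives 8>3; P2→S gives 9>5]
(A,S,X): not NE [P2→R gives 9>0; P3→Y gives 9>3]
(A,S,Y): not NE [P2→Q gives 9>6]
(A,S,Z): not NE [P3→Y gives 9>8]
(B,P,X): not NE [P2→Q gives 4>1]
(B,P,Y): not NE [P3→X gives 7>0]
(B,P,Z): not NE [P1→C gives 8>4; P2→S gives 9>8; P3→X gives 7>5]
(B,Q,X): not NE [P1→A gives 9>5; P3→Y gives 7>5]
(B,Q,Y): not NE [P1→C gives 3>2; P2→P gives 9>5]
(B,Q,Z): not NE [P3→Y gives 7>3]
(B,R,X): not NE [P1→C gives 8>0; P2→Q gives 4>0]
(B,R,Y): not NE [P1→C gives 9>7; P2→P gives 9>4; P3→Z gives 9>4]
(B,R,Z): not NE [P2→S gives 9>6]
(B,S,X): not NE [P1→A gives 7>4; P2→Q gives 4>1; P3→Z gives 6>5]
(B,S,Y): not NE [P1→A gives 7>5; P2→P gives 9>0; P3→Z gives 6>2]
(B,S,Z): not NE [P1→A gives 9>8]
(C,P,X): not NE [P1→B gives 8>0; P2→R gives 9>0; P3→Y gives 4>1]
(C,P,Y): not NE [P1→B gives 5>2; P2→S gives 7>0]
(C,P,Z): not NE [P2→Q gives 9>4; P3→Y gives 4>1]
(C,Q,X): not NE [P1→A gives 9>2; P2→R gives 9>7; P3→Y gives 9>1]
(C,Q,Y): NE
(C,Q,Z): not NE [P1→B gives 8>5; P3→Y gives 9>5]
(C,R,X): not NE [P3→Y gives 9>7]
(C,R,Y): not NE [P2→S gives 7>0]
(C,R,Z): not NE [P1→B gives 8>6; P2→Q gives 9>8; P3→Y gives 9>8]
(C,S,X): not NE [P1→A gives 7>0; P2→R gives 9>4; P3→Z gives 8>7]
(C,S,Y): not NE [P1→A gives 7>1; P3→Z gives 8>4]
(C,S,Z): not NE [P1→A gives 9>2; P2→Q gives 9>0]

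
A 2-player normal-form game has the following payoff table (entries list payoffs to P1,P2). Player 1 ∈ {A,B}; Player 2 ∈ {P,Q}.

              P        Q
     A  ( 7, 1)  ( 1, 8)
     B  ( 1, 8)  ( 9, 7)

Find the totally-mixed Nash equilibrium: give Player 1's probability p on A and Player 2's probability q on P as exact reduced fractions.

p=1/8, q=4/7

P1 indiff ⇒ q·7+(1-q)·1 = q·1+(1-q)·9 ⇒ q(6) = (1-q)(8) ⇒ q = 4/7
P2 indiff ⇒ p·1+(1-p)·8 = p·8+(1-p)·7 ⇒ p(-7) = (1-p)(-1) ⇒ p = 1/8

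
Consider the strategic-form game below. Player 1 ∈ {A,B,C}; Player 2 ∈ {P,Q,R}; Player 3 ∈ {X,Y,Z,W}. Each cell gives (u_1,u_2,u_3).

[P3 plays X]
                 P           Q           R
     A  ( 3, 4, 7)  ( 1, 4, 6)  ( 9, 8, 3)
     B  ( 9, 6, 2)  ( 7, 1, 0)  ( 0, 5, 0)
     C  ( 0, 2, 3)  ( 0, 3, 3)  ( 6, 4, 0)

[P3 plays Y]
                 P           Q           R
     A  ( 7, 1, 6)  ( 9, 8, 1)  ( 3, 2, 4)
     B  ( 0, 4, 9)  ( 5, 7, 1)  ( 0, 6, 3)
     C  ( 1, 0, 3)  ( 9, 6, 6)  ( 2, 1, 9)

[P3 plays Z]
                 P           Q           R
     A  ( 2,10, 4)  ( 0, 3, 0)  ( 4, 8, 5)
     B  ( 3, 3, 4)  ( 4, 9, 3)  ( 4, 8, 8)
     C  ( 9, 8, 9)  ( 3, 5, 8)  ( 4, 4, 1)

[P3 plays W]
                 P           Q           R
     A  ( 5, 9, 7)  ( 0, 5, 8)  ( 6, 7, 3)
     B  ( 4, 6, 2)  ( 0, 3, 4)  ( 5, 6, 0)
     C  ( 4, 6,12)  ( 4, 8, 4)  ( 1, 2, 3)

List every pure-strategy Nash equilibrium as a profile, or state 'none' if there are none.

NE set: (A,P,W)

(A,P,X): not NE [P1→B gives 9>3; P2→R gives 8>4]
(A,P,Y): not NE [P2→Q gives 8>1; P3→W gives 7>6]
(A,P,Z): not NE [P1→C gives 9>2; P3→W gives 7>4]
(A,P,W): NE
(A,Q,X): not NE [P1→B gives 7>1; P2→R gives 8>4; P3→W gives 8>6]
(A,Q,Y): not NE [P3→W gives 8>1]
(A,Q,Z): not NE [P1→B gives 4>0; P2→P gives 10>3; P3→W gives 8>0]
(A,Q,W): not NE [P1→C gives 4>0; P2→P gives 9>5]
(A,R,X): not NE [P3→Z gives 5>3]
(A,R,Y): not NE [P2→Q gives 8>2; P3→Z gives 5>4]
(A,R,Z): not NE [P2→P gives 10>8]
(A,R,W): not NE [P2→P gives 9>7; P3→Z gives 5>3]
(B,P,X): not NE [P3→Y gives 9>2]
(B,P,Y): not NE [P1→A gives 7>0; P2→Q gives 7>4]
(B,P,Z): not NE [P1→C gives 9>3; P2→Q gives 9>3; P3→Y gives 9>4]
(B,P,W): not NE [P1→A gives 5>4; P3→Y gives 9>2]
(B,Q,X): not NE [P2→P gives 6>1; P3→W gives 4>0]
(B,Q,Y): not NE [P1→C gives 9>5; P3→W gives 4>1]
(B,Q,Z): not NE [P3→W gives 4>3]
(B,Q,W): not NE [P1→C gives 4>0; P2→R gives 6>3]
(B,R,X): not NE [P1→A gives 9>0; P2→P gives 6>5; P3→Z gives 8>0]
(B,R,Y): not NE [P1→A gives 3>0; P2→Q gives 7>6; P3→Z gives 8>3]
(B,R,Z): not NE [P2→Q gives 9>8]
(B,R,W): not NE [P1→A gives 6>5; P3→Z gives 8>0]
(C,P,X): not NE [P1→B gives 9>0; P2→R gives 4>2; P3→W gives 12>3]
(C,P,Y): not NE [P1→A gives 7>1; P2→Q gives 6>0; P3→W gives 12>3]
(C,P,Z): not NE [P3→W gives 12>9]
(C,P,W): not NE [P1→A gives 5>4; P2→Q gives 8>6]
(C,Q,X): not NE [P1→B gives 7>0; P2→R gives 4>3; P3→Z gives 8>3]
(C,Q,Y): not NE [P3→Z gives 8>6]
(C,Q,Z): not NE [P1→B gives 4>3; P2→P gives 8>5]
(C,Q,W): not NE [P3→Z gives 8>4]
(C,R,X): not NE [P1→A gives 9>6; P3→Y gives 9>0]
(C,R,Y): not NE [P1→A gives 3>2; P2→Q gives 6>1]
(C,R,Z): not NE [P2→P gives 8>4; P3→Y gives 9>1]
(C,R,W): not NE [P1→A gives 6>1; P2→Q gives 8>2; P3→Y gives 9>3]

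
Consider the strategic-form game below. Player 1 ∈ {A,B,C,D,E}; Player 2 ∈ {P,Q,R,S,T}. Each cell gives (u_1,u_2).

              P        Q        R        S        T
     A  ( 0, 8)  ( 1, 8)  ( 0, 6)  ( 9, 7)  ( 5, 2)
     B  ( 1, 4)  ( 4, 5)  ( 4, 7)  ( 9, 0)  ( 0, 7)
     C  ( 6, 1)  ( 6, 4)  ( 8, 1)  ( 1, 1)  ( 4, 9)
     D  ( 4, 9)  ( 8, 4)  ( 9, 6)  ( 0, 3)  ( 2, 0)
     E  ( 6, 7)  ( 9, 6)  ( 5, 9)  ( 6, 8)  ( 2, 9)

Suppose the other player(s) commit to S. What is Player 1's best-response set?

u_1(A vs S) = 9
u_1(B vs S) = 9
u_1(C vs S) = 1
u_1(D vs S) = 0
u_1(E vs S) = 6
max payoff 9 at {A,B}

P1 best: {A,B}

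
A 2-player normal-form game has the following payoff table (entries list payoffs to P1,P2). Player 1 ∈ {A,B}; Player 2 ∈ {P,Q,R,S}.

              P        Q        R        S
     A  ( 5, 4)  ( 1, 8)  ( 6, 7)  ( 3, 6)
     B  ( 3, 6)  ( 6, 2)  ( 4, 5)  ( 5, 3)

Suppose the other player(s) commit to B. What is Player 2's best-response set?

u_2(P vs B) = 6
u_2(Q vs B) = 2
u_2(R vs B) = 5
u_2(S vs B) = 3
max payoff 6 at {P}

argmax u_2 = {P}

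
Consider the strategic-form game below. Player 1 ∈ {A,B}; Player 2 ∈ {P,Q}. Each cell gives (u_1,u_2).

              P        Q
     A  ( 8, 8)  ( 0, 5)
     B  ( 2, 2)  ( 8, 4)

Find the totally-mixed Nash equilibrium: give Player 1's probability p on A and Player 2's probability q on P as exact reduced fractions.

(p,q) = (2/5, 4/7)

P1 indiff ⇒ q·8+(1-q)·0 = q·2+(1-q)·8 ⇒ q(6) = (1-q)(8) ⇒ q = 4/7
P2 indiff ⇒ p·8+(1-p)·2 = p·5+(1-p)·4 ⇒ p(3) = (1-p)(2) ⇒ p = 2/5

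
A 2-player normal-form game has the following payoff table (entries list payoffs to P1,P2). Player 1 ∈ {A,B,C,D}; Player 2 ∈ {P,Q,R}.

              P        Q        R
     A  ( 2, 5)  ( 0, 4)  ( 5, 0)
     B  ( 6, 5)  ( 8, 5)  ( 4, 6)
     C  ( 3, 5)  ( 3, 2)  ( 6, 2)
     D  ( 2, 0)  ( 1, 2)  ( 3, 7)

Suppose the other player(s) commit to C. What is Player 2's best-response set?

argmax u_2 = {P}

u_2(P vs C) = 5
u_2(Q vs C) = 2
u_2(R vs C) = 2
max payoff 5 at {P}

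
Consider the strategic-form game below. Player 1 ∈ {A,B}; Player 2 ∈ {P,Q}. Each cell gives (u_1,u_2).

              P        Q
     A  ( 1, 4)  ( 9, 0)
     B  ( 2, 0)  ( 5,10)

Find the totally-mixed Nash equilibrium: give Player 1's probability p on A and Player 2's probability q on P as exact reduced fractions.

(p,q) = (5/7, 4/5)

P1 indiff ⇒ q·1+(1-q)·9 = q·2+(1-q)·5 ⇒ q(-1) = (1-q)(-4) ⇒ q = 4/5
P2 indiff ⇒ p·4+(1-p)·0 = p·0+(1-p)·10 ⇒ p(4) = (1-p)(10) ⇒ p = 5/7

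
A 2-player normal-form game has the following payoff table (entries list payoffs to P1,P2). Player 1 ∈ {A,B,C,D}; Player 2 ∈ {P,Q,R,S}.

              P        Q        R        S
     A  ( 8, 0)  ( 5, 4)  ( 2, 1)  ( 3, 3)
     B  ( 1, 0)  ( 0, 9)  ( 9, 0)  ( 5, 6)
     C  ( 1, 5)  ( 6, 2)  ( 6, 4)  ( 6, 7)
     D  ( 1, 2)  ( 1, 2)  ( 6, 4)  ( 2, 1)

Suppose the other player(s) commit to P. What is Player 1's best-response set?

P1 best: {A}

u_1(A vs P) = 8
u_1(B vs P) = 1
u_1(C vs P) = 1
u_1(D vs P) = 1
max payoff 8 at {A}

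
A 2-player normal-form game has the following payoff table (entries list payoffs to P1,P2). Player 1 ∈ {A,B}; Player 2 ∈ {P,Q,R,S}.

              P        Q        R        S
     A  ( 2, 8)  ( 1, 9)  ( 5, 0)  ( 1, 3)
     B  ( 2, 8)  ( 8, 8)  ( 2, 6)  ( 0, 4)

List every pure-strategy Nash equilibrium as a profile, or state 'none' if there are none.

PSNE = {(B,P), (B,Q)}

(A,P): not NE [P2→Q gives 9>8]
(A,Q): not NE [P1→B gives 8>1]
(A,R): not NE [P2→Q gives 9>0]
(A,S): not NE [P2→Q gives 9>3]
(B,P): NE
(B,Q): NE
(B,R): not NE [P1→A gives 5>2; P2→Q gives 8>6]
(B,S): not NE [P1→A gives 1>0; P2→Q gives 8>4]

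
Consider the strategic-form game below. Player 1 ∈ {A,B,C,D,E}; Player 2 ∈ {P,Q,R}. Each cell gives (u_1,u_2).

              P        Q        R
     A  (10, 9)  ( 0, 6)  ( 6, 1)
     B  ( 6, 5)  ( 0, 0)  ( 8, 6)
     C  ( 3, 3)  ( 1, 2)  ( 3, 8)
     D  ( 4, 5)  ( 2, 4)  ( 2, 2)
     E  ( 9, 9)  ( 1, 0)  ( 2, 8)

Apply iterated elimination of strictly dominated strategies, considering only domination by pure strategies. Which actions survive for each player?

Survivors P1:{A,B} P2:{P,R}

P2 drop Q (P beats it: A:9>6 B:5>0 C:3>2 D:5>4 E:9>0)
P1 drop C (A beats it: P:10>3 R:6>3)
P1 drop D (A beats it: P:10>4 R:6>2)
P1 drop E (A beats it: P:10>9 R:6>2)
P1→{A,B} P2→{P,R}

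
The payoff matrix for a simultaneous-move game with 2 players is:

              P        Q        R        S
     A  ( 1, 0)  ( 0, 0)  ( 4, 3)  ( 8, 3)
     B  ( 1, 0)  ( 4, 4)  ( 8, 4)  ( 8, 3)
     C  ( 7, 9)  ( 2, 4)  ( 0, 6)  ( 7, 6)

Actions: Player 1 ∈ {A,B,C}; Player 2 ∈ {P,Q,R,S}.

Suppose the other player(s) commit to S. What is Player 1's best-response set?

P1 best: {A,B}

u_1(A vs S) = 8
u_1(B vs S) = 8
u_1(C vs S) = 7
max payoff 8 at {A,B}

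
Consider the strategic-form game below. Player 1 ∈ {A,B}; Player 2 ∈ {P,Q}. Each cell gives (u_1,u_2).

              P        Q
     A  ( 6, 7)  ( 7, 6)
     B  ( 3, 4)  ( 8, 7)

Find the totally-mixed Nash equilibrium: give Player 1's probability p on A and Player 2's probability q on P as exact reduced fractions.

p=3/4, q=1/4

P1 indiff ⇒ q·6+(1-q)·7 = q·3+(1-q)·8 ⇒ q(3) = (1-q)(1) ⇒ q = 1/4
P2 indiff ⇒ p·7+(1-p)·4 = p·6+(1-p)·7 ⇒ p(1) = (1-p)(3) ⇒ p = 3/4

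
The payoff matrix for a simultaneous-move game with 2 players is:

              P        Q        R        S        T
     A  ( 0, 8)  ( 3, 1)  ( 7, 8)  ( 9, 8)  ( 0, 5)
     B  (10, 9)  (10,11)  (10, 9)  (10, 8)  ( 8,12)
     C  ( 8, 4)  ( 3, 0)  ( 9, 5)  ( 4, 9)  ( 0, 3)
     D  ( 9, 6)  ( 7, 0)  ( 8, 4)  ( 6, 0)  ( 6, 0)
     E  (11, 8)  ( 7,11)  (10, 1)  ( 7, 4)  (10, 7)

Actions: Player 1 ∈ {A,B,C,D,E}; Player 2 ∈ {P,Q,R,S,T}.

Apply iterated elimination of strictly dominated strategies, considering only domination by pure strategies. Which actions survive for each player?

P1 drop A (B beats it: P:10>0 Q:10>3 R:10>7 S:10>9 T:8>0)
P1 drop C (B beats it: P:10>8 Q:10>3 R:10>9 S:10>4 T:8>0)
P1 drop D (B beats it: P:10>9 Q:10>7 R:10>8 S:10>6 T:8>6)
P2 drop P (Q beats it: B:11>9 E:11>8)
P2 drop R (Q beats it: B:11>9 E:11>1)
P2 drop S (Q beats it: B:11>8 E:11>4)
P1→{B,E} P2→{Q,T}

Remaining: P1:{B,E} P2:{Q,T}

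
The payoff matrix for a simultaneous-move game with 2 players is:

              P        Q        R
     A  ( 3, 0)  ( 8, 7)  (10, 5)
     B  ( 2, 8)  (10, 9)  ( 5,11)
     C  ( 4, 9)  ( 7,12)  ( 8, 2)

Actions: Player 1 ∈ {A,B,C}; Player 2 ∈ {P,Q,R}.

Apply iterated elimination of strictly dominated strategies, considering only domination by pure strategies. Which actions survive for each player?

IESDS → P1:{A,B} P2:{Q,R}

P2 drop P (Q beats it: A:7>0 B:9>8 C:12>9)
P1 drop C (A beats it: Q:8>7 R:10>8)
P1→{A,B} P2→{Q,R}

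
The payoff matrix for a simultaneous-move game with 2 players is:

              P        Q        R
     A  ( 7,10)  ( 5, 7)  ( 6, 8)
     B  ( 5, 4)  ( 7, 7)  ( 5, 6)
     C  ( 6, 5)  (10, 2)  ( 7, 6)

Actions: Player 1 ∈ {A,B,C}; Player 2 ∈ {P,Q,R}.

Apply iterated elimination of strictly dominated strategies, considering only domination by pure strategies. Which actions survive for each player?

Survivors P1:{A,C} P2:{P,R}

P1 drop B (C beats it: P:6>5 Q:10>7 R:7>5)
P2 drop Q (P beats it: A:10>7 C:5>2)
P1→{A,C} P2→{P,R}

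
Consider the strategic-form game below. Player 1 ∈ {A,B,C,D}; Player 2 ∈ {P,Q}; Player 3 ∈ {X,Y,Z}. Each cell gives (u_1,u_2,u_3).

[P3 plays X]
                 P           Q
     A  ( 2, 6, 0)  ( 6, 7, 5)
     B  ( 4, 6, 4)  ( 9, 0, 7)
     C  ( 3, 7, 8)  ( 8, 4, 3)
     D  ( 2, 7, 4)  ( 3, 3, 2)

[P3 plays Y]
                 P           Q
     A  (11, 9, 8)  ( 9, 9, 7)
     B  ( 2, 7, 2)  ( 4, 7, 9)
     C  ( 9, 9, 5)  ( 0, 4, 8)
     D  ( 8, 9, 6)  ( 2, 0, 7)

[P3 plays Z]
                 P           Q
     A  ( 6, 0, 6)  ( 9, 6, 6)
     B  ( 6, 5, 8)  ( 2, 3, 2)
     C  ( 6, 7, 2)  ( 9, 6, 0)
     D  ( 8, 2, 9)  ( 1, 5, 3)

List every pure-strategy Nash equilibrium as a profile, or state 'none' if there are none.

NE set: (A,P,Y), (A,Q,Y)

(A,P,X): not NE [P1→B gives 4>2; P2→Q gives 7>6; P3→Y gives 8>0]
(A,P,Y): NE
(A,P,Z): not NE [P1→D gives 8>6; P2→Q gives 6>0; P3→Y gives 8>6]
(A,Q,X): not NE [P1→B gives 9>6; P3→Y gives 7>5]
(A,Q,Y): NE
(A,Q,Z): not NE [P3→Y gives 7>6]
(B,P,X): not NE [P3→Z gives 8>4]
(B,P,Y): not NE [P1→A gives 11>2; P3→Z gives 8>2]
(B,P,Z): not NE [P1→D gives 8>6]
(B,Q,X): not NE [P2→P gives 6>0; P3→Y gives 9>7]
(B,Q,Y): not NE [P1→A gives 9>4]
(B,Q,Z): not NE [P1→C gives 9>2; P2→P gives 5>3; P3→Y gives 9>2]
(C,P,X): not NE [P1→B gives 4>3]
(C,P,Y): not NE [P1→A gives 11>9; P3→X gives 8>5]
(C,P,Z): not NE [P1→D gives 8>6; P3→X gives 8>2]
(C,Q,X): not NE [P1→B gives 9>8; P2→P gives 7>4; P3→Y gives 8>3]
(C,Q,Y): not NE [P1→A gives 9>0; P2→P gives 9>4]
(C,Q,Z): not NE [P2→P gives 7>6; P3→Y gives 8>0]
(D,P,X): not NE [P1→B gives 4>2; P3→Z gives 9>4]
(D,P,Y): not NE [P1→A gives 11>8; P3→Z gives 9>6]
(D,P,Z): not NE [P2→Q gives 5>2]
(D,Q,X): not NE [P1→B gives 9>3; P2→P gives 7>3; P3→Y gives 7>2]
(D,Q,Y): not NE [P1→A gives 9>2; P2→P gives 9>0]
(D,Q,Z): not NE [P1→C gives 9>1; P3→Y gives 7>3]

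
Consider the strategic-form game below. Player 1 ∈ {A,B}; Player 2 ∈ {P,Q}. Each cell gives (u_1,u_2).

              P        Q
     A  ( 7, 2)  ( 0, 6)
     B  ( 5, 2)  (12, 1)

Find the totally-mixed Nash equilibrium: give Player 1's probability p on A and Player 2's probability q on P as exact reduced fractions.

P1 indiff ⇒ q·7+(1-q)·0 = q·5+(1-q)·12 ⇒ q(2) = (1-q)(12) ⇒ q = 6/7
P2 indiff ⇒ p·2+(1-p)·2 = p·6+(1-p)·1 ⇒ p(-4) = (1-p)(-1) ⇒ p = 1/5

p=1/5, q=6/7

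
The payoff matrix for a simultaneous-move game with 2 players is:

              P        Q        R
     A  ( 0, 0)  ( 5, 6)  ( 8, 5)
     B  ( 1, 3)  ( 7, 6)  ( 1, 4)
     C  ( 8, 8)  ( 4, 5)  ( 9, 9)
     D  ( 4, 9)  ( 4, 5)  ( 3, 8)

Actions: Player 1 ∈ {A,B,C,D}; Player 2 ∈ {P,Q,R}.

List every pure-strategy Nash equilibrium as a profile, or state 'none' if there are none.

(A,P): not NE [P1→C gives 8>0; P2→Q gives 6>0]
(A,Q): not NE [P1→B gives 7>5]
(A,R): not NE [P1→C gives 9>8; P2→Q gives 6>5]
(B,P): not NE [P1→C gives 8>1; P2→Q gives 6>3]
(B,Q): NE
(B,R): not NE [P1→C gives 9>1; P2→Q gives 6>4]
(C,P): not NE [P2→R gives 9>8]
(C,Q): not NE [P1→B gives 7>4; P2→R gives 9>5]
(C,R): NE
(D,P): not NE [P1→C gives 8>4]
(D,Q): not NE [P1→B gives 7>4; P2→P gives 9>5]
(D,R): not NE [P1→C gives 9>3; P2→P gives 9>8]

NE set: (B,Q), (C,R)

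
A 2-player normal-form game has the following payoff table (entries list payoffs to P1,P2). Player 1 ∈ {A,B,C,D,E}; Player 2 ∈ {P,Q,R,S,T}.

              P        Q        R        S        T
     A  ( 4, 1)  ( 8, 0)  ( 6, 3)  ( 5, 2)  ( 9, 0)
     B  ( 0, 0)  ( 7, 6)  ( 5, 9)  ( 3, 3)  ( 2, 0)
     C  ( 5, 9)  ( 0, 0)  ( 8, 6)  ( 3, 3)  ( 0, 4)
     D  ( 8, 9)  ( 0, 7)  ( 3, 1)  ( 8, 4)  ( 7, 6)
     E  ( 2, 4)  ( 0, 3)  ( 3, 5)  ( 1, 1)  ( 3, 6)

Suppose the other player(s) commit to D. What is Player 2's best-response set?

u_2(P vs D) = 9
u_2(Q vs D) = 7
u_2(R vs D) = 1
u_2(S vs D) = 4
u_2(T vs D) = 6
max payoff 9 at {P}

P2 best: {P}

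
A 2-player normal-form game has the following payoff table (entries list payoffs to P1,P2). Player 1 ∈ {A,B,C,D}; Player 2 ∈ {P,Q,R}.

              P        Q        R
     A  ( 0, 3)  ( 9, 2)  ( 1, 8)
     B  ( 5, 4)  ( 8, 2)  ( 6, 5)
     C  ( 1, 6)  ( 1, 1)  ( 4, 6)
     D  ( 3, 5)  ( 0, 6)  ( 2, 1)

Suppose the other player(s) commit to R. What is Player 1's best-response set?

u_1(A vs R) = 1
u_1(B vs R) = 6
u_1(C vs R) = 4
u_1(D vs R) = 2
max payoff 6 at {B}

BR_1 = {B}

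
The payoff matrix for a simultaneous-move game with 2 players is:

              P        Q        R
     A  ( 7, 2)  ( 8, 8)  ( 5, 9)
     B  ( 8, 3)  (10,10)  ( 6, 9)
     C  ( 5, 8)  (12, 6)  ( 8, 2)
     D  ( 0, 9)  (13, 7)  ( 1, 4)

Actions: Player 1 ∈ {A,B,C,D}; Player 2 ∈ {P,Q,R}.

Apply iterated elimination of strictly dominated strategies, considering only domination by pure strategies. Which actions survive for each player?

Remaining: P1:{B,C,D} P2:{P,Q}

P1 drop A (B beats it: P:8>7 Q:10>8 R:6>5)
P2 drop R (Q beats it: B:10>9 C:6>2 D:7>4)
P1→{B,C,D} P2→{P,Q}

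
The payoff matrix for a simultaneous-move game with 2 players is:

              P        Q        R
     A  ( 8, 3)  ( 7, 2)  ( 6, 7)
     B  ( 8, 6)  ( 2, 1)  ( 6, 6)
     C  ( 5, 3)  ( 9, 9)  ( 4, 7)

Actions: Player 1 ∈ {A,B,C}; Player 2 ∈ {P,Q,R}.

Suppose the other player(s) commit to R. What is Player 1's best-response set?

BR_1 = {A,B}

u_1(A vs R) = 6
u_1(B vs R) = 6
u_1(C vs R) = 4
max payoff 6 at {A,B}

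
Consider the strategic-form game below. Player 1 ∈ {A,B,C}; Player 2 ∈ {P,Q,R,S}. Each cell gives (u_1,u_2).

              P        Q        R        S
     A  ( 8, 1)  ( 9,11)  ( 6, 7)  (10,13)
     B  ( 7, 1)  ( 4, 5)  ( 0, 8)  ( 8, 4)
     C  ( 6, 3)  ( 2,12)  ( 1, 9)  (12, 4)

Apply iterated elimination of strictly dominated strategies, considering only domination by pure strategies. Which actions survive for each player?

P1 drop B (A beats it: P:8>7 Q:9>4 R:6>0 S:10>8)
P2 drop P (Q beats it: A:11>1 C:12>3)
P2 drop R (Q beats it: A:11>7 C:12>9)
P1→{A,C} P2→{Q,S}

IESDS → P1:{A,C} P2:{Q,S}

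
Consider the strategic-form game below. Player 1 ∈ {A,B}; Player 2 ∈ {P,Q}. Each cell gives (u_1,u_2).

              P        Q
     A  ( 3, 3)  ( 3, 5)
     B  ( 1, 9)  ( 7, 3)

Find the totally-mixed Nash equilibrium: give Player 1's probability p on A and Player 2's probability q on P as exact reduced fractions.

P1 indiff ⇒ q·3+(1-q)·3 = q·1+(1-q)·7 ⇒ q(2) = (1-q)(4) ⇒ q = 2/3
P2 indiff ⇒ p·3+(1-p)·9 = p·5+(1-p)·3 ⇒ p(-2) = (1-p)(-6) ⇒ p = 3/4

(p,q) = (3/4, 2/3)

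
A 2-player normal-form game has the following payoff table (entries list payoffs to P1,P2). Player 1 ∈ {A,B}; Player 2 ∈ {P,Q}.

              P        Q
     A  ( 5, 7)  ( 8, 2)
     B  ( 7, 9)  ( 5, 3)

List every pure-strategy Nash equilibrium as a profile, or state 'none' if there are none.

Nash profiles: (B,P)

(A,P): not NE [P1→B gives 7>5]
(A,Q): not NE [P2→P gives 7>2]
(B,P): NE
(B,Q): not NE [P1→A gives 8>5; P2→P gives 9>3]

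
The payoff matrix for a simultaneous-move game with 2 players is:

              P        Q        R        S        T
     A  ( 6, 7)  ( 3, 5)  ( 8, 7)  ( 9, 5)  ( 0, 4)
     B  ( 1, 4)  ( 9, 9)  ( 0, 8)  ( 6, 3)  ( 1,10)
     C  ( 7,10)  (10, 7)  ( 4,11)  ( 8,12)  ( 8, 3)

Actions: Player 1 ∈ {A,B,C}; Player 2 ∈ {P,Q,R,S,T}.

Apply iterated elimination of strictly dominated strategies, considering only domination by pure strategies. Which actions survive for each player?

IESDS → P1:{A,C} P2:{P,R,S}

P1 drop B (C beats it: P:7>1 Q:10>9 R:4>0 S:8>6 T:8>1)
P2 drop Q (P beats it: A:7>5 C:10>7)
P2 drop T (P beats it: A:7>4 C:10>3)
P1→{A,C} P2→{P,R,S}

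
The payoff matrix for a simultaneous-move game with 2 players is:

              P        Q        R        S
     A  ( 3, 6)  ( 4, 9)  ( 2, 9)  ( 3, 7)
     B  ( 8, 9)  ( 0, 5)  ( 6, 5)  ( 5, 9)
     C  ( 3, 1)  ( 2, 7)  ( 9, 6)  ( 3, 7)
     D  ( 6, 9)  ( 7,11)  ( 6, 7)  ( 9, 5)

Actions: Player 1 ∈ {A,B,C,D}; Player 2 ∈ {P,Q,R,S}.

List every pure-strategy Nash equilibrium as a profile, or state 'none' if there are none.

(A,P): not NE [P1→B gives 8>3; P2→R gives 9>6]
(A,Q): not NE [P1→D gives 7>4]
(A,R): not NE [P1→C gives 9>2]
(A,S): not NE [P1→D gives 9>3; P2→R gives 9>7]
(B,P): NE
(B,Q): not NE [P1→D gives 7>0; P2→S gives 9>5]
(B,R): not NE [P1→C gives 9>6; P2→S gives 9>5]
(B,S): not NE [P1→D gives 9>5]
(C,P): not NE [P1→B gives 8>3; P2→S gives 7>1]
(C,Q): not NE [P1→D gives 7>2]
(C,R): not NE [P2→S gives 7>6]
(C,S): not NE [P1→D gives 9>3]
(D,P): not NE [P1→B gives 8>6; P2→Q gives 11>9]
(D,Q): NE
(D,R): not NE [P1→C gives 9>6; P2→Q gives 11>7]
(D,S): not NE [P2→Q gives 11>5]

PSNE = {(B,P), (D,Q)}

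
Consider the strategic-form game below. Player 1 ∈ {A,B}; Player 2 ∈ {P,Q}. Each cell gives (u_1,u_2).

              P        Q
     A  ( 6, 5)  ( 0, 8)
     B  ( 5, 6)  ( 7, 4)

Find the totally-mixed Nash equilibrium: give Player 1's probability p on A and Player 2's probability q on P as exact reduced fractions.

P1 indiff ⇒ q·6+(1-q)·0 = q·5+(1-q)·7 ⇒ q(1) = (1-q)(7) ⇒ q = 7/8
P2 indiff ⇒ p·5+(1-p)·6 = p·8+(1-p)·4 ⇒ p(-3) = (1-p)(-2) ⇒ p = 2/5

P1 mixes 2/5 on A; P2 mixes 7/8 on P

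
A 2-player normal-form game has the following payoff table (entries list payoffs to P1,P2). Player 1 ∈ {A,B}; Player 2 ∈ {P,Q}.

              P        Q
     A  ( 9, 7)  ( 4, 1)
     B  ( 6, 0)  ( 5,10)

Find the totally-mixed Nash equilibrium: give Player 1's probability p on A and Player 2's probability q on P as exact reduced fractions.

p=5/8, q=1/4

P1 indiff ⇒ q·9+(1-q)·4 = q·6+(1-q)·5 ⇒ q(3) = (1-q)(1) ⇒ q = 1/4
P2 indiff ⇒ p·7+(1-p)·0 = p·1+(1-p)·10 ⇒ p(6) = (1-p)(10) ⇒ p = 5/8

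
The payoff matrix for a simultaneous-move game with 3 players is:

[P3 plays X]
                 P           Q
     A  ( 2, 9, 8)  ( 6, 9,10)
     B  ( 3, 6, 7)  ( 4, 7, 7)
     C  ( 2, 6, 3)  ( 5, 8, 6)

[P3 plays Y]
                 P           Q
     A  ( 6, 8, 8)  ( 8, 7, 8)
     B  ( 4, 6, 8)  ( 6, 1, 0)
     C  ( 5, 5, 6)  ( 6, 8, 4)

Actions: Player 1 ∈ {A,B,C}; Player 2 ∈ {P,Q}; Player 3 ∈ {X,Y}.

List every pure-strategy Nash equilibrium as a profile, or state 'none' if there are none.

Nash profiles: (A,P,Y), (A,Q,X)

(A,P,X): not NE [P1→B gives 3>2]
(A,P,Y): NE
(A,Q,X): NE
(A,Q,Y): not NE [P2→P gives 8>7; P3→X gives 10>8]
(B,P,X): not NE [P2→Q gives 7>6; P3→Y gives 8>7]
(B,P,Y): not NE [P1→A gives 6>4]
(B,Q,X): not NE [P1→A gives 6>4]
(B,Q,Y): not NE [P1→A gives 8>6; P2→P gives 6>1; P3→X gives 7>0]
(C,P,X): not NE [P1→B gives 3>2; P2→Q gives 8>6; P3→Y gives 6>3]
(C,P,Y): not NE [P1→A gives 6>5; P2→Q gives 8>5]
(C,Q,X): not NE [P1→A gives 6>5]
(C,Q,Y): not NE [P1→A gives 8>6; P3→X gives 6>4]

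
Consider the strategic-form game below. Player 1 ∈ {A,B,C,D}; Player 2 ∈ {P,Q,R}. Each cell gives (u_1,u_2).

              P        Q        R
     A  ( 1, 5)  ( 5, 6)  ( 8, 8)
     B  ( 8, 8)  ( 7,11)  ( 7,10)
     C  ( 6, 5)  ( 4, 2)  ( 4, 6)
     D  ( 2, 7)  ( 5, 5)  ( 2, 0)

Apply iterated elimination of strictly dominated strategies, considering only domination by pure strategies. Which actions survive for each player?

Survivors P1:{A,B} P2:{Q,R}

P1 drop C (B beats it: P:8>6 Q:7>4 R:7>4)
P1 drop D (B beats it: P:8>2 Q:7>5 R:7>2)
P2 drop P (Q beats it: A:6>5 B:11>8)
P1→{A,B} P2→{Q,R}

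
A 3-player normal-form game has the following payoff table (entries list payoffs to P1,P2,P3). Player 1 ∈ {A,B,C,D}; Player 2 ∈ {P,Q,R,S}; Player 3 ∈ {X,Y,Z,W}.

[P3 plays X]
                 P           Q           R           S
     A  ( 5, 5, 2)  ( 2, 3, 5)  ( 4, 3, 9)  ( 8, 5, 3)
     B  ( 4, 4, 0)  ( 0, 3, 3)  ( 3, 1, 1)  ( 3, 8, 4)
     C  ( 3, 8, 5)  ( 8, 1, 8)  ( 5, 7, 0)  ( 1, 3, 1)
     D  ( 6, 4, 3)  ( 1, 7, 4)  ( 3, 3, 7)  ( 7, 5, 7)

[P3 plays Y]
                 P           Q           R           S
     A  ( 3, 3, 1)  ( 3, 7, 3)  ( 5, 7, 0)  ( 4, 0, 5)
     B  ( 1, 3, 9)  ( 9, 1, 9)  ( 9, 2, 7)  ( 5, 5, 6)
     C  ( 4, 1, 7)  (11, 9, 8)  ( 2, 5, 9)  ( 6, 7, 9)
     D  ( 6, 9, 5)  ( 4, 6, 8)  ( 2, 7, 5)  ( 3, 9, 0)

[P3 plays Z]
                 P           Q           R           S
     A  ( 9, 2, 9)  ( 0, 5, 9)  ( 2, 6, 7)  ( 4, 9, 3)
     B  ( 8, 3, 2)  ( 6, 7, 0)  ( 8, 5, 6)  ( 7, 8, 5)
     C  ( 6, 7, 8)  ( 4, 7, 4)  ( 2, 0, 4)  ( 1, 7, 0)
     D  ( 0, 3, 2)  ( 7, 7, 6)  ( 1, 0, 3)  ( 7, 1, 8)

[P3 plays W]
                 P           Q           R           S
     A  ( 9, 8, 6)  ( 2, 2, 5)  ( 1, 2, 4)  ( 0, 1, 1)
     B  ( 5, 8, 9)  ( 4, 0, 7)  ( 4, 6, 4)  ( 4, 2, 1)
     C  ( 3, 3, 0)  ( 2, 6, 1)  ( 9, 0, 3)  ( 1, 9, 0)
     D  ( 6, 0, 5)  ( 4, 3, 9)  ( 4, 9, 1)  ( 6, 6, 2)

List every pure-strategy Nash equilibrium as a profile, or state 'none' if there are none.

(A,P,X): not NE [P1→D gives 6>5; P3→Z gives 9>2]
(A,P,Y): not NE [P1→D gives 6>3; P2→R gives 7>3; P3→Z gives 9>1]
(A,P,Z): not NE [P2→S gives 9>2]
(A,P,W): not NE [P3→Z gives 9>6]
(A,Q,X): not NE [P1→C gives 8>2; P2→S gives 5>3; P3→Z gives 9>5]
(A,Q,Y): not NE [P1→C gives 11>3; P3→Z gives 9>3]
(A,Q,Z): not NE [P1→D gives 7>0; P2→S gives 9>5]
(A,Q,W): not NE [P1→D gives 4>2; P2→P gives 8>2; P3→Z gives 9>5]
(A,R,X): not NE [P1→C gives 5>4; P2→S gives 5>3]
(A,R,Y): not NE [P1→B gives 9>5; P3→X gives 9>0]
(A,R,Z): not NE [P1→B gives 8>2; P2→S gives 9>6; P3→X gives 9>7]
(A,R,W): not NE [P1→C gives 9>1; P2→P gives 8>2; P3→X gives 9>4]
(A,S,X): not NE [P3→Y gives 5>3]
(A,S,Y): not NE [P1→C gives 6>4; P2→R gives 7>0]
(A,S,Z): not NE [P1→D gives 7>4; P3→Y gives 5>3]
(A,S,W): not NE [P1→D gives 6>0; P2→P gives 8>1; P3→Y gives 5>1]
(B,P,X): not NE [P1→D gives 6>4; P2→S gives 8>4; P3→W gives 9>0]
(B,P,Y): not NE [P1→D gives 6>1; P2→S gives 5>3]
(B,P,Z): not NE [P1→A gives 9>8; P2→S gives 8>3; P3→W gives 9>2]
(B,P,W): not NE [P1→A gives 9>5]
(B,Q,X): not NE [P1→C gives 8>0; P2→S gives 8>3; P3→Y gives 9>3]
(B,Q,Y): not NE [P1→C gives 11>9; P2→S gives 5>1]
(B,Q,Z): not NE [P1→D gives 7>6; P2→S gives 8>7; P3→Y gives 9>0]
(B,Q,W): not NE [P2→P gives 8>0; P3→Y gives 9>7]
(B,R,X): not NE [P1→C gives 5>3; P2→S gives 8>1; P3→Y gives 7>1]
(B,R,Y): not NE [P2→S gives 5>2]
(B,R,Z): not NE [P2→S gives 8>5; P3→Y gives 7>6]
(B,R,W): not NE [P1→C gives 9>4; P2→P gives 8>6; P3→Y gives 7>4]
(B,S,X): not NE [P1→A gives 8>3; P3→Y gives 6>4]
(B,S,Y): not NE [P1→C gives 6>5]
(B,S,Z): not NE [P3→Y gives 6>5]
(B,S,W): not NE [P1→D gives 6>4; P2→P gives 8>2; P3→Y gives 6>1]
(C,P,X): not NE [P1→D gives 6>3; P3→Z gives 8>5]
(C,P,Y): not NE [P1→D gives 6>4; P2→Q gives 9>1; P3→Z gives 8>7]
(C,P,Z): not NE [P1→A gives 9>6]
(C,P,W): not NE [P1→A gives 9>3; P2→S gives 9>3; P3→Z gives 8>0]
(C,Q,X): not NE [P2→P gives 8>1]
(C,Q,Y): NE
(C,Q,Z): not NE [P1→D gives 7>4; P3→Y gives 8>4]
(C,Q,W): not NE [P1→D gives 4>2; P2→S gives 9>6; P3→Y gives 8>1]
(C,R,X): not NE [P2→P gives 8>7; P3→Y gives 9>0]
(C,R,Y): not NE [P1→B gives 9>2; P2→Q gives 9>5]
(C,R,Z): not NE [P1→B gives 8>2; P2→S gives 7>0; P3→Y gives 9>4]
(C,R,W): not NE [P2→S gives 9>0; P3→Y gives 9>3]
(C,S,X): not NE [P1→A gives 8>1; P2→P gives 8>3; P3→Y gives 9>1]
(C,S,Y): not NE [P2→Q gives 9>7]
(C,S,Z): not NE [P1→D gives 7>1; P3→Y gives 9>0]
(C,S,W): not NE [P1→D gives 6>1; P3→Y gives 9>0]
(D,P,X): not NE [P2→Q gives 7>4; P3→W gives 5>3]
(D,P,Y): NE
(D,P,Z): not NE [P1→A gives 9>0; P2→Q gives 7>3; P3→W gives 5>2]
(D,P,W): not NE [P1→A gives 9>6; P2→R gives 9>0]
(D,Q,X): not NE [P1→C gives 8>1; P3→W gives 9>4]
(D,Q,Y): not NE [P1→C gives 11>4; P2→S gives 9>6; P3→W gives 9>8]
(D,Q,Z): not NE [P3→W gives 9>6]
(D,Q,W): not NE [P2→R gives 9>3]
(D,R,X): not NE [P1→C gives 5>3; P2→Q gives 7>3]
(D,R,Y): not NE [P1→B gives 9>2; P2→S gives 9>7; P3→X gives 7>5]
(D,R,Z): not NE [P1→B gives 8>1; P2→Q gives 7>0; P3→X gives 7>3]
(D,R,W): not NE [P1→C gives 9>4; P3→X gives 7>1]
(D,S,X): not NE [P1→A gives 8>7; P2→Q gives 7>5; P3→Z gives 8>7]
(D,S,Y): not NE [P1→C gives 6>3; P3→Z gives 8>0]
(D,S,Z): not NE [P2→Q gives 7>1]
(D,S,W): not NE [P2→R gives 9>6; P3→Z gives 8>2]

Nash profiles: (C,Q,Y), (D,P,Y)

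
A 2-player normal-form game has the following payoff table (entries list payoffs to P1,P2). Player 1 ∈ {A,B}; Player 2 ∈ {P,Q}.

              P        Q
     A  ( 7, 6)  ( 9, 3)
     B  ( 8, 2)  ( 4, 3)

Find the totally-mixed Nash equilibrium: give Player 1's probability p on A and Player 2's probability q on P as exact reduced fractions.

P1 mixes 1/4 on A; P2 mixes 5/6 on P

P1 indiff ⇒ q·7+(1-q)·9 = q·8+(1-q)·4 ⇒ q(-1) = (1-q)(-5) ⇒ q = 5/6
P2 indiff ⇒ p·6+(1-p)·2 = p·3+(1-p)·3 ⇒ p(3) = (1-p)(1) ⇒ p = 1/4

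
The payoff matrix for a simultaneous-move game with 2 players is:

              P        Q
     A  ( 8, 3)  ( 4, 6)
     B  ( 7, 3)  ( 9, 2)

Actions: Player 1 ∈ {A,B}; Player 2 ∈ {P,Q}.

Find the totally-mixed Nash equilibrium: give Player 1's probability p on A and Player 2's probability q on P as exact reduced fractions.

P1 indiff ⇒ q·8+(1-q)·4 = q·7+(1-q)·9 ⇒ q(1) = (1-q)(5) ⇒ q = 5/6
P2 indiff ⇒ p·3+(1-p)·3 = p·6+(1-p)·2 ⇒ p(-3) = (1-p)(-1) ⇒ p = 1/4

p=1/4, q=5/6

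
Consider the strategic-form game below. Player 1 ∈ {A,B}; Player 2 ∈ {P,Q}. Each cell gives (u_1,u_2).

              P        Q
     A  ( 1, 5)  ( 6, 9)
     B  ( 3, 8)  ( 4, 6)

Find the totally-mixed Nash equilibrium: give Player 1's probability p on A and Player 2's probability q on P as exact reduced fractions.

P1 mixes 1/3 on A; P2 mixes 1/2 on P

P1 indiff ⇒ q·1+(1-q)·6 = q·3+(1-q)·4 ⇒ q(-2) = (1-q)(-2) ⇒ q = 1/2
P2 indiff ⇒ p·5+(1-p)·8 = p·9+(1-p)·6 ⇒ p(-4) = (1-p)(-2) ⇒ p = 1/3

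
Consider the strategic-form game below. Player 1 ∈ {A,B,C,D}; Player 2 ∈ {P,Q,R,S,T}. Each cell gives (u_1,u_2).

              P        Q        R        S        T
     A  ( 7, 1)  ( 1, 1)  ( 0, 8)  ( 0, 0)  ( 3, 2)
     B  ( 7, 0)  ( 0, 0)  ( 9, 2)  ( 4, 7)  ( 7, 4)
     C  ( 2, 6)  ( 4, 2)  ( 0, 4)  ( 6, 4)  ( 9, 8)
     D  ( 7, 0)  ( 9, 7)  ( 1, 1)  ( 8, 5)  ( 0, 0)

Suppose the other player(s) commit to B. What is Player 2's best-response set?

P2 best: {S}

u_2(P vs B) = 0
u_2(Q vs B) = 0
u_2(R vs B) = 2
u_2(S vs B) = 7
u_2(T vs B) = 4
max payoff 7 at {S}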